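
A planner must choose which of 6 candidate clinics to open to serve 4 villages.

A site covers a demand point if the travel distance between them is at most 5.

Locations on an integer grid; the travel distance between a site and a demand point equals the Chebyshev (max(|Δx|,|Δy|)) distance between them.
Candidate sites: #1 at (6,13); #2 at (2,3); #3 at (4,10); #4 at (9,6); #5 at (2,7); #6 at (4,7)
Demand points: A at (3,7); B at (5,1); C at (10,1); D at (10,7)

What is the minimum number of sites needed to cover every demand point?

2

Coverage sets (demand points within 5 of each site):
  #1: {}
  #2: {A, B}
  #3: {A}
  #4: {B, C, D}
  #5: {A}
  #6: {A}
No single site covers all 4 demand points.
But {#2, #4} covers everything, so the minimum is 2.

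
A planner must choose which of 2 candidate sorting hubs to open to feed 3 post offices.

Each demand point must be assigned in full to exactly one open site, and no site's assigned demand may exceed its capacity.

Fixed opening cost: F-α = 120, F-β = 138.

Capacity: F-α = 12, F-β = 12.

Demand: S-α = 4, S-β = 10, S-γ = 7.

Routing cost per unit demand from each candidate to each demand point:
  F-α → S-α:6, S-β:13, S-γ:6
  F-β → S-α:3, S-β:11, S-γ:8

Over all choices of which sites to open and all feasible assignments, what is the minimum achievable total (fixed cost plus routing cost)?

434

Open {F-α, F-β}; cheapest assignment that respects the capacities:
  F-α (cap 12, load 11): S-α, S-γ — cost 4×6 + 7×6 = 66
  F-β (cap 12, load 10): S-β — cost 10×11 = 110
  Shipping 176, fixed 258 → total 434.
  Any other capacity-feasible assignment to {F-α, F-β} ships for at least 176.
Total demand is 21 and no other set of sites has combined capacity ≥ 21, so {F-α, F-β} is the only feasible choice of open sites. Minimum: 434.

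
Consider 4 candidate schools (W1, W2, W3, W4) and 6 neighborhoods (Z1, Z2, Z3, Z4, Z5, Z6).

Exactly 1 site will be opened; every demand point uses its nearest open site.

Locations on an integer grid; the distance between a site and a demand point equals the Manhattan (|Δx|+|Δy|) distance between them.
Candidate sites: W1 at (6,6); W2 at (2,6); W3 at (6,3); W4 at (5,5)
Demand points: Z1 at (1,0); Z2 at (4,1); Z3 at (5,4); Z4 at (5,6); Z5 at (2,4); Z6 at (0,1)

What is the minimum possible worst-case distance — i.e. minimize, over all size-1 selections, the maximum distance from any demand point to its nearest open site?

Open {W2}.
  Farthest demand point is Z1 at distance 7 (to W2); all others are ≤ 7.
With {W3} the worst case is 8.
With {W4} the worst case is 9.
No size-1 selection achieves below 7.

7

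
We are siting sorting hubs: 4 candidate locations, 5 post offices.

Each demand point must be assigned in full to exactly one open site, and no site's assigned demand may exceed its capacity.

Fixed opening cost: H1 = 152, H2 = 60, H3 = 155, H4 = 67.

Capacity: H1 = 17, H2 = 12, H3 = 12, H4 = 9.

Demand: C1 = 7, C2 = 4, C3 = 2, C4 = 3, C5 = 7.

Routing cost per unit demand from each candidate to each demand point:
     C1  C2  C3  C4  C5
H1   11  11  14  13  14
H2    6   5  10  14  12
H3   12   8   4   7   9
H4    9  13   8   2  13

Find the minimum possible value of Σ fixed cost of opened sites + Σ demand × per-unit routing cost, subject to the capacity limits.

369

Open {H2, H3}; cheapest assignment that respects the capacities:
  H2 (cap 12, load 11): C1, C2 — cost 7×6 + 4×5 = 62
  H3 (cap 12, load 12): C3, C4, C5 — cost 2×4 + 3×7 + 7×9 = 92
  Shipping 154, fixed 215 → total 369.
  Any other capacity-feasible assignment to {H2, H3} ships for at least 154.
Compare {H2, H3, H4}: its best feasible assignment gives total 421.
Compare {H1, H2}: its best feasible assignment gives total 439.
Every other set of open sites that can feasibly serve all demand totals ≥ 421 even under its best assignment. Minimum: 369.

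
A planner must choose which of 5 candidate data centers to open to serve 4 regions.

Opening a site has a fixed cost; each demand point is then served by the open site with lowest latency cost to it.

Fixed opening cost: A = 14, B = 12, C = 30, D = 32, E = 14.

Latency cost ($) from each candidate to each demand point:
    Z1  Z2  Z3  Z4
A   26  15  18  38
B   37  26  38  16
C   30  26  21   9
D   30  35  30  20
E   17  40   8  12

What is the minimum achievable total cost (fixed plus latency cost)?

Open {A, E}: assign each demand point to its cheapest open site.
  Z1→E 17, Z2→A 15, Z3→E 8, Z4→E 12
  latency cost 52, fixed 28 → total 80.
Compare {B, E}: latency cost 63 + fixed 26 = 89.
Compare {E}: latency cost 77 + fixed 14 = 91.
Compare {A, B, E}: latency cost 52 + fixed 40 = 92.
All other subsets cost ≥ 89. Minimum total cost: 80.

80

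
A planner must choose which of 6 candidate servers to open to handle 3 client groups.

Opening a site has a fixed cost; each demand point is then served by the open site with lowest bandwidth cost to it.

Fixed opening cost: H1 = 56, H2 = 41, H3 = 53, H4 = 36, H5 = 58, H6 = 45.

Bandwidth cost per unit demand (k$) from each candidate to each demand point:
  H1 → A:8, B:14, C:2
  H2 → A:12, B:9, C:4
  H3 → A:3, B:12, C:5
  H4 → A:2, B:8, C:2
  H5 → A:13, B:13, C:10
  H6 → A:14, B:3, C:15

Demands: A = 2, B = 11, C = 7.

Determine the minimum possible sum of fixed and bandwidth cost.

Open {H4, H6}: assign each demand point to its cheapest open site.
  A→H4 2×2=4, B→H6 11×3=33, C→H4 7×2=14
  bandwidth cost 51, fixed 81 → total 132.
Compare {H4}: bandwidth cost 106 + fixed 36 = 142.
Compare {H1, H6}: bandwidth cost 63 + fixed 101 = 164.
Compare {H2, H6}: bandwidth cost 85 + fixed 86 = 171.
All other subsets cost ≥ 142. Minimum total cost: 132.

132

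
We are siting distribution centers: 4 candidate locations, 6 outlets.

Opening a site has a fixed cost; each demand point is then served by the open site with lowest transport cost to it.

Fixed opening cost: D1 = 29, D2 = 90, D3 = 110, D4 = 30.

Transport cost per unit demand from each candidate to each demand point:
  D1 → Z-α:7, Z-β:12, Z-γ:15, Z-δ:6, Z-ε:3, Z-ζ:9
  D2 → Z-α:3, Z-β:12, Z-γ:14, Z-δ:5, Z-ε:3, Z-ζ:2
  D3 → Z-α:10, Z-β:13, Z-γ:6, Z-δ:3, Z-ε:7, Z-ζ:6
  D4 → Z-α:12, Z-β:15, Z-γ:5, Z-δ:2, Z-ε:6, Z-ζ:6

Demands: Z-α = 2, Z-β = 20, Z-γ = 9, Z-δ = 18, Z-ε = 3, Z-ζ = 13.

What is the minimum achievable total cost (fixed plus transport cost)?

481

Open {D1, D4}: assign each demand point to its cheapest open site.
  Z-α→D1 2×7=14, Z-β→D1 20×12=240, Z-γ→D4 9×5=45, Z-δ→D4 18×2=36, Z-ε→D1 3×3=9, Z-ζ→D4 13×6=78
  transport cost 422, fixed 59 → total 481.
Compare {D2, D4}: transport cost 362 + fixed 120 = 482.
Compare {D1, D2, D4}: transport cost 362 + fixed 149 = 511.
Compare {D4}: transport cost 501 + fixed 30 = 531.
All other subsets cost ≥ 482. Minimum total cost: 481.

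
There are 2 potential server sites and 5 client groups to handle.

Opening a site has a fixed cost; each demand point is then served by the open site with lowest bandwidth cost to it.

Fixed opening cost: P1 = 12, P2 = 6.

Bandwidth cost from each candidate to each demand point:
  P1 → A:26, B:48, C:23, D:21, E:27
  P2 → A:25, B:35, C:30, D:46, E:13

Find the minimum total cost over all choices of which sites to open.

Open {P1, P2}: assign each demand point to its cheapest open site.
  A→P2 25, B→P2 35, C→P1 23, D→P1 21, E→P2 13
  bandwidth cost 117, fixed 18 → total 135.
Compare {P2}: bandwidth cost 149 + fixed 6 = 155.
Compare {P1}: bandwidth cost 145 + fixed 12 = 157.

135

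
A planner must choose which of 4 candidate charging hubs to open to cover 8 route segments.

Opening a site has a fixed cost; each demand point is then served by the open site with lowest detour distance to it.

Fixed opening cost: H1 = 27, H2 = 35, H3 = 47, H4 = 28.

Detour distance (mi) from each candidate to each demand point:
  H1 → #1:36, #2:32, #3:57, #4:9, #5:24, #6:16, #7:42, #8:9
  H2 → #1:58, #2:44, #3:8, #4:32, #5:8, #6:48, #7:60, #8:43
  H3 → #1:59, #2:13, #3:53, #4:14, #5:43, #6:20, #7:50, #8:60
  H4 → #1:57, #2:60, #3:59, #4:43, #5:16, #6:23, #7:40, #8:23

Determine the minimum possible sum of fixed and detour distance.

222

Open {H1, H2}: assign each demand point to its cheapest open site.
  #1→H1 36, #2→H1 32, #3→H2 8, #4→H1 9, #5→H2 8, #6→H1 16, #7→H1 42, #8→H1 9
  detour distance 160, fixed 62 → total 222.
Compare {H1, H2, H4}: detour distance 158 + fixed 90 = 248.
Compare {H1, H2, H3}: detour distance 141 + fixed 109 = 250.
Compare {H1}: detour distance 225 + fixed 27 = 252.
All other subsets cost ≥ 248. Minimum total cost: 222.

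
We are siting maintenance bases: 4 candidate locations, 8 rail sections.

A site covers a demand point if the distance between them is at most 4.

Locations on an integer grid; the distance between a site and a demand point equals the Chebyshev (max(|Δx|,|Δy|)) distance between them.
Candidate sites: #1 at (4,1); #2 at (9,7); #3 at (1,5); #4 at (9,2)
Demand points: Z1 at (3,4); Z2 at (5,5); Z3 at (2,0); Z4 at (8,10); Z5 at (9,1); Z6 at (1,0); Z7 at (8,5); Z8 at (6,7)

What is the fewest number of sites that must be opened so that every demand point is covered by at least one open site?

Coverage sets (demand points within 4 of each site):
  #1: {Z1, Z2, Z3, Z6, Z7}
  #2: {Z2, Z4, Z7, Z8}
  #3: {Z1, Z2}
  #4: {Z2, Z5, Z7}
No 2 sites suffice: every size-2 union leaves at least one demand point uncovered.
But {#1, #2, #4} covers everything, so the minimum is 3.

3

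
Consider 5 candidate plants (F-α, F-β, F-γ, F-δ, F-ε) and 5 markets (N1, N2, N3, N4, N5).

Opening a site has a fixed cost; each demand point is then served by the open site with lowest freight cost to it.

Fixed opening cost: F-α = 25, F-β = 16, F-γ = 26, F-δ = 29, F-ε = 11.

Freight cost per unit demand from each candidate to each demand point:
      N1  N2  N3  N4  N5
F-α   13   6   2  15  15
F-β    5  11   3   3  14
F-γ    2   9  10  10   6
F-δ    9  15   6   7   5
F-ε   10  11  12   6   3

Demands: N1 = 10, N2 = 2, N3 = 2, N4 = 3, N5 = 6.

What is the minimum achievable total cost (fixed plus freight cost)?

124

Open {F-β, F-γ, F-ε}: assign each demand point to its cheapest open site.
  N1→F-γ 10×2=20, N2→F-γ 2×9=18, N3→F-β 2×3=6, N4→F-β 3×3=9, N5→F-ε 6×3=18
  freight cost 71, fixed 53 → total 124.
Compare {F-β, F-γ}: freight cost 89 + fixed 42 = 131.
Compare {F-γ, F-ε}: freight cost 94 + fixed 37 = 131.
Compare {F-β, F-ε}: freight cost 105 + fixed 27 = 132.
All other subsets cost ≥ 131. Minimum total cost: 124.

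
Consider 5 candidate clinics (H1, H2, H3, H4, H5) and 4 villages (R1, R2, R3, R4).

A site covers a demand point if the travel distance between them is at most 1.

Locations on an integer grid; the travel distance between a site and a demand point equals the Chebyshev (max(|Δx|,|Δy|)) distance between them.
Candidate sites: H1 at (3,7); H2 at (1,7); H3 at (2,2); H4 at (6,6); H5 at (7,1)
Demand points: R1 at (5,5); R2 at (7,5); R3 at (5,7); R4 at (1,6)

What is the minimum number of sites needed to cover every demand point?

Coverage sets (demand points within 1 of each site):
  H1: {}
  H2: {R4}
  H3: {}
  H4: {R1, R2, R3}
  H5: {}
No single site covers all 4 demand points.
But {H2, H4} covers everything, so the minimum is 2.

2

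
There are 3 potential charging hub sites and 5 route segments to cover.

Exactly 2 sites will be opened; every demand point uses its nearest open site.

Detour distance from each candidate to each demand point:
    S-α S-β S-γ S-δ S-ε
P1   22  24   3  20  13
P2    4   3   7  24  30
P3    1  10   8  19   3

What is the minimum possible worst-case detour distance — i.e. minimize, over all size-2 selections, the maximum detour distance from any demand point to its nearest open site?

Open {P1, P3}.
  Farthest demand point is S-δ at detour distance 19 (to P3); all others are ≤ 19.
With {P2, P3} the worst case is 19.
With {P1, P2} the worst case is 20.
No size-2 selection achieves below 19.

19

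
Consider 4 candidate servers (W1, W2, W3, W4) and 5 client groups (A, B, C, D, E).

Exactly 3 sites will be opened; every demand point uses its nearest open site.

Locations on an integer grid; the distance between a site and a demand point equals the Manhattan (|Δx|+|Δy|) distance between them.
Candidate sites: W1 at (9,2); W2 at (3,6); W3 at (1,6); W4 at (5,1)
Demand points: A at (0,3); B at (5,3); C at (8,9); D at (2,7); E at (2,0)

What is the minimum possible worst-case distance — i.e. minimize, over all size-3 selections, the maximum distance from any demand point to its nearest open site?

8

Open {W1, W2, W3}.
  Farthest demand point is C at distance 8 (to W1); all others are ≤ 8.
With {W1, W2, W4} the worst case is 8.
With {W1, W3, W4} the worst case is 8.
No size-3 selection achieves below 8.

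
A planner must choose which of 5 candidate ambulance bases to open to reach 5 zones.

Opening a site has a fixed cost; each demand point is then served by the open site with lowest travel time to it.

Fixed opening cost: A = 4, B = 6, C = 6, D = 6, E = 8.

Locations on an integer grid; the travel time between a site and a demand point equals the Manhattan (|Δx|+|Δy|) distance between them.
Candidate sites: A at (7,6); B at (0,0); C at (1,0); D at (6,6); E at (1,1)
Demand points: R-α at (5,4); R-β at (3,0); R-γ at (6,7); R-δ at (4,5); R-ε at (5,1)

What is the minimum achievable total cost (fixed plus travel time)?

Open {C, D}: assign each demand point to its cheapest open site.
  R-α→D 3, R-β→C 2, R-γ→D 1, R-δ→D 3, R-ε→C 5
  travel time 14, fixed 12 → total 26.
Compare {A, C}: travel time 17 + fixed 10 = 27.
Compare {D}: travel time 22 + fixed 6 = 28.
Compare {B, D}: travel time 16 + fixed 12 = 28.
All other subsets cost ≥ 27. Minimum total cost: 26.

26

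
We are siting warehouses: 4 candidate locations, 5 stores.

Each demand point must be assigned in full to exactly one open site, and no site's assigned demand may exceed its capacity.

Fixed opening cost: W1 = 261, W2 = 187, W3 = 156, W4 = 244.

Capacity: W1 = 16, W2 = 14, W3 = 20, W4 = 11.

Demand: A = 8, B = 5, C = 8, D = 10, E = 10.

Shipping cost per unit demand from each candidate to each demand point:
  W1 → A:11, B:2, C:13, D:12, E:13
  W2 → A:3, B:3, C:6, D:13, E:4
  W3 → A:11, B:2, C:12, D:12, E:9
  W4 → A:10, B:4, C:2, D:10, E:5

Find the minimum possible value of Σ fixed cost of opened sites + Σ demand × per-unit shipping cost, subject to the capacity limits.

Open {W2, W3, W4}; cheapest assignment that respects the capacities:
  W2 (cap 14, load 13): A, B — cost 8×3 + 5×3 = 39
  W3 (cap 20, load 20): D, E — cost 10×12 + 10×9 = 210
  W4 (cap 11, load 8): C — cost 8×2 = 16
  Shipping 265, fixed 587 → total 852.
  Any other capacity-feasible assignment to {W2, W3, W4} ships for at least 265.
Compare {W1, W2, W3}: its best feasible assignment gives total 944.
Compare {W1, W3, W4}: its best feasible assignment gives total 985.
Every other set of open sites that can feasibly serve all demand totals ≥ 944 even under its best assignment. Minimum: 852.

852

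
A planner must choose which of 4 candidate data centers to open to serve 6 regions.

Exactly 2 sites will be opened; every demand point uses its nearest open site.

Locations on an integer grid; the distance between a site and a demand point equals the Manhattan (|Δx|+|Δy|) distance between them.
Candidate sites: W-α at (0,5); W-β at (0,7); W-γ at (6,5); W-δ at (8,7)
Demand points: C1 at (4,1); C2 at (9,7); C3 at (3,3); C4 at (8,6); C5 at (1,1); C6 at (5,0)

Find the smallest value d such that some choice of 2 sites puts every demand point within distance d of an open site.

Open {W-α, W-γ}.
  Farthest demand point is C1 at distance 6 (to W-γ); all others are ≤ 6.
With {W-β, W-γ} the worst case is 7.
With {W-γ, W-δ} the worst case is 9.
No size-2 selection achieves below 6.

6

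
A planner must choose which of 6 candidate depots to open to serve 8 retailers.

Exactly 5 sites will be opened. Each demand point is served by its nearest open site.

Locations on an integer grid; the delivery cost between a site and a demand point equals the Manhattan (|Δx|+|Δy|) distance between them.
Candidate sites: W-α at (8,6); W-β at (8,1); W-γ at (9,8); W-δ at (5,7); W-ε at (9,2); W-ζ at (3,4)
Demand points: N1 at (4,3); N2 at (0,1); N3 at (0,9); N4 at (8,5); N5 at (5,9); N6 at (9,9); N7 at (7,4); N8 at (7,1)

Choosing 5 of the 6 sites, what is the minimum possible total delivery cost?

Open {W-α, W-β, W-γ, W-δ, W-ζ}.
  N1→W-ζ 2, N2→W-ζ 6, N3→W-δ 7, N4→W-α 1, N5→W-δ 2, N6→W-γ 1, N7→W-α 3, N8→W-β 1  ⇒ total 23.
Compare {W-α, W-γ, W-δ, W-ε, W-ζ}: total 25.
Compare {W-α, W-β, W-δ, W-ε, W-ζ}: total 26.
No size-5 selection does better; minimum is 23.

23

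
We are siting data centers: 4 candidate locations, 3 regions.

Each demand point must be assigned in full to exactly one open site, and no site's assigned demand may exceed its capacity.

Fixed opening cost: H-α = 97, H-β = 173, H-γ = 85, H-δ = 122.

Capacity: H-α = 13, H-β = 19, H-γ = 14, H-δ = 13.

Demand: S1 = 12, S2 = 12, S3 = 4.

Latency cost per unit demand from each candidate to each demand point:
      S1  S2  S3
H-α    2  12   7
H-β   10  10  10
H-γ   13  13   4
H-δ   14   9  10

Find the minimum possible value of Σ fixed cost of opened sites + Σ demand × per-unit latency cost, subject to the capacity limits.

Open {H-α, H-γ, H-δ}; cheapest assignment that respects the capacities:
  H-α (cap 13, load 12): S1 — cost 12×2 = 24
  H-γ (cap 14, load 4): S3 — cost 4×4 = 16
  H-δ (cap 13, load 12): S2 — cost 12×9 = 108
  Shipping 148, fixed 304 → total 452.
  Any other capacity-feasible assignment to {H-α, H-γ, H-δ} ships for at least 148.
Compare {H-α, H-β}: its best feasible assignment gives total 454.
Compare {H-α, H-β, H-γ}: its best feasible assignment gives total 515.
Every other set of open sites that can feasibly serve all demand totals ≥ 454 even under its best assignment. Minimum: 452.

452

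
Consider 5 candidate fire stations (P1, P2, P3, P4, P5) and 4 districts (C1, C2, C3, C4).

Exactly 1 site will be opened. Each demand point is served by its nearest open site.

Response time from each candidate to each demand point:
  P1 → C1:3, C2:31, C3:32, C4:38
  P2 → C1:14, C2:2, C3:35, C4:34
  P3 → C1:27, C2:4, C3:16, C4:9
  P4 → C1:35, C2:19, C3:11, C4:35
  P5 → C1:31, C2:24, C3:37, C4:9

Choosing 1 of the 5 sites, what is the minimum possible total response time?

56

Open {P3}.
  C1→P3 27, C2→P3 4, C3→P3 16, C4→P3 9  ⇒ total 56.
Compare {P2}: total 85.
Compare {P4}: total 100.
No size-1 selection does better; minimum is 56.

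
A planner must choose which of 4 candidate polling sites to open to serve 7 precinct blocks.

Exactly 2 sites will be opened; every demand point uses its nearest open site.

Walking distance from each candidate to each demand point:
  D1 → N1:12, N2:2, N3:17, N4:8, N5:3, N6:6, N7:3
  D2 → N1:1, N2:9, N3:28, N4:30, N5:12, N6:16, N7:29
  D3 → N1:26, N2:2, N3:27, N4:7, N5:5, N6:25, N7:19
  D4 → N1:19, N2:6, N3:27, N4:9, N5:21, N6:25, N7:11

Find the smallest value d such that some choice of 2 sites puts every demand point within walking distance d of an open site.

Open {D1, D2}.
  Farthest demand point is N3 at walking distance 17 (to D1); all others are ≤ 17.
With {D1, D3} the worst case is 17.
With {D1, D4} the worst case is 17.
No size-2 selection achieves below 17.

17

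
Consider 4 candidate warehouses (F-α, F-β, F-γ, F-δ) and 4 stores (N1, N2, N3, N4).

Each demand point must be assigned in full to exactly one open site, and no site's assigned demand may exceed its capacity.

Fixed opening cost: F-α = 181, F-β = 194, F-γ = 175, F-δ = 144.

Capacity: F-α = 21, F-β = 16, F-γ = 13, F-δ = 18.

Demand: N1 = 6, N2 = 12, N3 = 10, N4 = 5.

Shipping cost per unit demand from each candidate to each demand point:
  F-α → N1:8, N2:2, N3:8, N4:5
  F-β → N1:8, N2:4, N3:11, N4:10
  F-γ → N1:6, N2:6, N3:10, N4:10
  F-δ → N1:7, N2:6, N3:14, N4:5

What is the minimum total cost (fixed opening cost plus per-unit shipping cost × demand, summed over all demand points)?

Open {F-α, F-δ}; cheapest assignment that respects the capacities:
  F-α (cap 21, load 15): N3, N4 — cost 10×8 + 5×5 = 105
  F-δ (cap 18, load 18): N1, N2 — cost 6×7 + 12×6 = 114
  Shipping 219, fixed 325 → total 544.
  Any other capacity-feasible assignment to {F-α, F-δ} ships for at least 219.
Compare {F-α, F-β}: its best feasible assignment gives total 576.
Compare {F-α, F-γ}: its best feasible assignment gives total 581.
Every other set of open sites that can feasibly serve all demand totals ≥ 576 even under its best assignment. Minimum: 544.

544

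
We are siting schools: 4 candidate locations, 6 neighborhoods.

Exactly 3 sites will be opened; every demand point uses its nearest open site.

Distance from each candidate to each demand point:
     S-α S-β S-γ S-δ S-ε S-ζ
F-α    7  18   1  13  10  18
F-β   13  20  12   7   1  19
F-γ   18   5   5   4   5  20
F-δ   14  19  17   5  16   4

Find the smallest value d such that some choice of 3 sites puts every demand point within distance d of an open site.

7

Open {F-α, F-γ, F-δ}.
  Farthest demand point is S-α at distance 7 (to F-α); all others are ≤ 7.
With {F-β, F-γ, F-δ} the worst case is 13.
With {F-α, F-β, F-γ} the worst case is 18.
No size-3 selection achieves below 7.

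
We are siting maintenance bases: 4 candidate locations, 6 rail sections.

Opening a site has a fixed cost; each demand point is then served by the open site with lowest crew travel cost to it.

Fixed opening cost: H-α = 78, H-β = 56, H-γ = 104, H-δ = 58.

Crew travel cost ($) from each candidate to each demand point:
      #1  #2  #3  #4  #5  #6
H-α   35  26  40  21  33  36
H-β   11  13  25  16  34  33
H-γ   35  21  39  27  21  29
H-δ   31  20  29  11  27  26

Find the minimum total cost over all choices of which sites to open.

Open {H-β}: assign each demand point to its cheapest open site.
  #1→H-β 11, #2→H-β 13, #3→H-β 25, #4→H-β 16, #5→H-β 34, #6→H-β 33
  crew travel cost 132, fixed 56 → total 188.
Compare {H-δ}: crew travel cost 144 + fixed 58 = 202.
Compare {H-β, H-δ}: crew travel cost 113 + fixed 114 = 227.
Compare {H-α, H-β}: crew travel cost 131 + fixed 134 = 265.
All other subsets cost ≥ 202. Minimum total cost: 188.

188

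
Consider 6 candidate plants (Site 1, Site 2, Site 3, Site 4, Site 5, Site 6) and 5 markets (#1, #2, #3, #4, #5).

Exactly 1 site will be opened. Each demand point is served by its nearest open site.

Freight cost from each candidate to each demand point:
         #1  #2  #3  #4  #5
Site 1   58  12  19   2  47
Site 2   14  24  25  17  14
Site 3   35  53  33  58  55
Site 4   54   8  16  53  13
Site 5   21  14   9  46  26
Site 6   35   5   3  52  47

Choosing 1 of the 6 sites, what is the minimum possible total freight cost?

94

Open {Site 2}.
  #1→Site 2 14, #2→Site 2 24, #3→Site 2 25, #4→Site 2 17, #5→Site 2 14  ⇒ total 94.
Compare {Site 5}: total 116.
Compare {Site 1}: total 138.
No size-1 selection does better; minimum is 94.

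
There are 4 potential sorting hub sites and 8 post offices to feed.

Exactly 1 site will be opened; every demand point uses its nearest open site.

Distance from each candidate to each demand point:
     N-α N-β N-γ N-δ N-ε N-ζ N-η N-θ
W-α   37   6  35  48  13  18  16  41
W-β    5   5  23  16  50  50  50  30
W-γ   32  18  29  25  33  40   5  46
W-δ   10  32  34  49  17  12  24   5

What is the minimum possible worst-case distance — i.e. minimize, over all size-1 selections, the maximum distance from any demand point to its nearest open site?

Open {W-γ}.
  Farthest demand point is N-θ at distance 46 (to W-γ); all others are ≤ 46.
With {W-α} the worst case is 48.
With {W-δ} the worst case is 49.
No size-1 selection achieves below 46.

46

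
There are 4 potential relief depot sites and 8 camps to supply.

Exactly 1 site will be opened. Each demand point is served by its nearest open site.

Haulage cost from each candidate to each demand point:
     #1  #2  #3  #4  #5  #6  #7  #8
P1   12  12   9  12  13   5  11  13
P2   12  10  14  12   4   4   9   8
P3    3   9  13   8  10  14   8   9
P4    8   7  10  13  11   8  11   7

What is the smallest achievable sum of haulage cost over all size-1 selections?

Open {P2}.
  #1→P2 12, #2→P2 10, #3→P2 14, #4→P2 12, #5→P2 4, #6→P2 4, #7→P2 9, #8→P2 8  ⇒ total 73.
Compare {P3}: total 74.
Compare {P4}: total 75.
No size-1 selection does better; minimum is 73.

73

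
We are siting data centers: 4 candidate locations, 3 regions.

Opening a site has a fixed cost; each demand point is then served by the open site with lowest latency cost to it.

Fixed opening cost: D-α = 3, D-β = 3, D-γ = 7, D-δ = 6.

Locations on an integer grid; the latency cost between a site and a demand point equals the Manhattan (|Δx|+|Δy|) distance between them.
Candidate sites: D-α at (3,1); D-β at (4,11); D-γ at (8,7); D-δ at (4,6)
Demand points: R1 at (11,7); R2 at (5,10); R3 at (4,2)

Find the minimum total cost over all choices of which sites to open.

20

Open {D-α, D-β, D-γ}: assign each demand point to its cheapest open site.
  R1→D-γ 3, R2→D-β 2, R3→D-α 2
  latency cost 7, fixed 13 → total 20.
Compare {D-α, D-β}: latency cost 15 + fixed 6 = 21.
Compare {D-α, D-γ}: latency cost 11 + fixed 10 = 21.
Compare {D-δ}: latency cost 17 + fixed 6 = 23.
All other subsets cost ≥ 21. Minimum total cost: 20.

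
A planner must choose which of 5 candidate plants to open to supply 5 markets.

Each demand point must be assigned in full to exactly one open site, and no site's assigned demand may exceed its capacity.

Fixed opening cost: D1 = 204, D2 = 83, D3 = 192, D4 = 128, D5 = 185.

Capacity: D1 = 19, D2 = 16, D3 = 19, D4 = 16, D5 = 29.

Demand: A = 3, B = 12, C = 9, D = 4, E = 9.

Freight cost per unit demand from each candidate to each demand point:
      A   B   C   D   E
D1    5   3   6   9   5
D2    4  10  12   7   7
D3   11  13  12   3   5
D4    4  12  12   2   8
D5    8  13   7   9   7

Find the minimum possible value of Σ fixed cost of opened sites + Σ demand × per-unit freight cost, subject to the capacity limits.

562

Open {D2, D5}; cheapest assignment that respects the capacities:
  D2 (cap 16, load 15): A, B — cost 3×4 + 12×10 = 132
  D5 (cap 29, load 22): C, D, E — cost 9×7 + 4×9 + 9×7 = 162
  Shipping 294, fixed 268 → total 562.
  Any other capacity-feasible assignment to {D2, D5} ships for at least 294.
Compare {D1, D5}: its best feasible assignment gives total 602.
Compare {D4, D5}: its best feasible assignment gives total 615.
Every other set of open sites that can feasibly serve all demand totals ≥ 602 even under its best assignment. Minimum: 562.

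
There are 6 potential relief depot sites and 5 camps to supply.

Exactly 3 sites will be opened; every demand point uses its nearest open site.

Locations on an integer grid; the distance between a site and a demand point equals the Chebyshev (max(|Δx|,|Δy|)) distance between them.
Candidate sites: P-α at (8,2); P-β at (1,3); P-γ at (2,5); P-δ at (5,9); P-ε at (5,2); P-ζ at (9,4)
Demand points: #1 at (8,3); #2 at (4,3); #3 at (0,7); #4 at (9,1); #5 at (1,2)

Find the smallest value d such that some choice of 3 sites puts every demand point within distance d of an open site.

2

Open {P-α, P-β, P-γ}.
  Farthest demand point is #2 at distance 2 (to P-γ); all others are ≤ 2.
With {P-α, P-γ, P-δ} the worst case is 3.
With {P-α, P-γ, P-ε} the worst case is 3.
No size-3 selection achieves below 2.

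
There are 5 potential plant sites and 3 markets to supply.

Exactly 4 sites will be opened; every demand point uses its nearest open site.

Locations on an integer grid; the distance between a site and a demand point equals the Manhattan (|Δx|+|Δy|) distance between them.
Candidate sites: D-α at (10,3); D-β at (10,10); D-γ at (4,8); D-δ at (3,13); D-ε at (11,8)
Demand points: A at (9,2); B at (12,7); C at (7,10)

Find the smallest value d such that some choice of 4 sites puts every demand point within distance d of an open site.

Open {D-α, D-β, D-γ, D-ε}.
  Farthest demand point is C at distance 3 (to D-β); all others are ≤ 3.
With {D-α, D-β, D-δ, D-ε} the worst case is 3.
With {D-α, D-β, D-γ, D-δ} the worst case is 5.
No size-4 selection achieves below 3.

3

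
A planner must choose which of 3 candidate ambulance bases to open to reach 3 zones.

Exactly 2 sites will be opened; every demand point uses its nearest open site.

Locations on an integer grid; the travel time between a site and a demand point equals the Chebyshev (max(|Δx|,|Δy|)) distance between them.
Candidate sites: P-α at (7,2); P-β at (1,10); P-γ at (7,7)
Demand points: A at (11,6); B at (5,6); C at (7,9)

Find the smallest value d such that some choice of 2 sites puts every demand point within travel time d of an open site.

Open {P-α, P-γ}.
  Farthest demand point is A at travel time 4 (to P-α); all others are ≤ 4.
With {P-β, P-γ} the worst case is 4.
With {P-α, P-β} the worst case is 6.
No size-2 selection achieves below 4.

4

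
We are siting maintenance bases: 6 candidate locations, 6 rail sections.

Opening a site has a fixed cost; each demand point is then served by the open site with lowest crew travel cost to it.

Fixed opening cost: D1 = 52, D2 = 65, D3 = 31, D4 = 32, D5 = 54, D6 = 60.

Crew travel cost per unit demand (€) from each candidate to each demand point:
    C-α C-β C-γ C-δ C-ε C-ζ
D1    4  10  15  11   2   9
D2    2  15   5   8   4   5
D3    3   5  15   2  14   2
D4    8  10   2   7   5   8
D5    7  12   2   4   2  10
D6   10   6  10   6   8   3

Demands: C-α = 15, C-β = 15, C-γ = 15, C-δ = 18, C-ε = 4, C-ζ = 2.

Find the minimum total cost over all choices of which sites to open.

273

Open {D3, D4}: assign each demand point to its cheapest open site.
  C-α→D3 15×3=45, C-β→D3 15×5=75, C-γ→D4 15×2=30, C-δ→D3 18×2=36, C-ε→D4 4×5=20, C-ζ→D3 2×2=4
  crew travel cost 210, fixed 63 → total 273.
Compare {D3, D5}: crew travel cost 198 + fixed 85 = 283.
Compare {D1, D3, D4}: crew travel cost 198 + fixed 115 = 313.
Compare {D3, D4, D5}: crew travel cost 198 + fixed 117 = 315.
All other subsets cost ≥ 283. Minimum total cost: 273.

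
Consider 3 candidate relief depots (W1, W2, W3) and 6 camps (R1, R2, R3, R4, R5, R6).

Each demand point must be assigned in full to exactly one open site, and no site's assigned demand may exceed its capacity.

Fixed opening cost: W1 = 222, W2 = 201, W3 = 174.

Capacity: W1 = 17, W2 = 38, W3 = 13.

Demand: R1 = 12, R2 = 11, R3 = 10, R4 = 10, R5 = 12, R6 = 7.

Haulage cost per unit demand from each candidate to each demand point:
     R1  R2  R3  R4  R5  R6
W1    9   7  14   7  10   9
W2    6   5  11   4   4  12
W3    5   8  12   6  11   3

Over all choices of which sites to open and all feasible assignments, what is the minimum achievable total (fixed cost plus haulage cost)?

1003

Open {W1, W2, W3}; cheapest assignment that respects the capacities:
  W1 (cap 17, load 17): R4, R6 — cost 10×7 + 7×9 = 133
  W2 (cap 38, load 33): R2, R3, R5 — cost 11×5 + 10×11 + 12×4 = 213
  W3 (cap 13, load 12): R1 — cost 12×5 = 60
  Shipping 406, fixed 597 → total 1003.
  Any other capacity-feasible assignment to {W1, W2, W3} ships for at least 406.
Total demand is 62 and no other set of sites has combined capacity ≥ 62, so {W1, W2, W3} is the only feasible choice of open sites. Minimum: 1003.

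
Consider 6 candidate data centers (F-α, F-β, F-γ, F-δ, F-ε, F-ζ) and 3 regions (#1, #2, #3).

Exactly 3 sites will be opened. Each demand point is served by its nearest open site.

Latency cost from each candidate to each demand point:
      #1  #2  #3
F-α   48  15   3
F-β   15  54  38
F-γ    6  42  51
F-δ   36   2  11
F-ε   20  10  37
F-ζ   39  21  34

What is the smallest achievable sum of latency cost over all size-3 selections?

Open {F-α, F-γ, F-δ}.
  #1→F-γ 6, #2→F-δ 2, #3→F-α 3  ⇒ total 11.
Compare {F-α, F-γ, F-ε}: total 19.
Compare {F-β, F-γ, F-δ}: total 19.
No size-3 selection does better; minimum is 11.

11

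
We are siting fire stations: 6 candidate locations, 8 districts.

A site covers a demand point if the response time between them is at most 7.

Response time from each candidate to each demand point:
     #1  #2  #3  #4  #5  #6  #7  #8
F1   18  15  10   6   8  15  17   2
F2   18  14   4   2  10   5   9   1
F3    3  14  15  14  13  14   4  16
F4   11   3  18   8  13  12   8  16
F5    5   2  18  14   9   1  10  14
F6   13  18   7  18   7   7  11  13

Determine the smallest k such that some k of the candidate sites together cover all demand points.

Coverage sets (demand points within 7 of each site):
  F1: {#4, #8}
  F2: {#3, #4, #6, #8}
  F3: {#1, #7}
  F4: {#2}
  F5: {#1, #2, #6}
  F6: {#3, #5, #6}
No 3 sites suffice: every size-3 union leaves at least one demand point uncovered.
But {F1, F3, F4, F6} covers everything, so the minimum is 4.

4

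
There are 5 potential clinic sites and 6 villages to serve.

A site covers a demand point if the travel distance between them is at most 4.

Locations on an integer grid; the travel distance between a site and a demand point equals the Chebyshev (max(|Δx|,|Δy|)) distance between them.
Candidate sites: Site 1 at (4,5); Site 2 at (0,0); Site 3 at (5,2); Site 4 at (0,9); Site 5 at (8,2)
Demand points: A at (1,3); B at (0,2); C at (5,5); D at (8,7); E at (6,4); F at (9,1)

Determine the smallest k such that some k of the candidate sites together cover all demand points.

2

Coverage sets (demand points within 4 of each site):
  Site 1: {A, B, C, D, E}
  Site 2: {A, B}
  Site 3: {A, C, E, F}
  Site 4: {}
  Site 5: {C, E, F}
No single site covers all 6 demand points.
But {Site 1, Site 3} covers everything, so the minimum is 2.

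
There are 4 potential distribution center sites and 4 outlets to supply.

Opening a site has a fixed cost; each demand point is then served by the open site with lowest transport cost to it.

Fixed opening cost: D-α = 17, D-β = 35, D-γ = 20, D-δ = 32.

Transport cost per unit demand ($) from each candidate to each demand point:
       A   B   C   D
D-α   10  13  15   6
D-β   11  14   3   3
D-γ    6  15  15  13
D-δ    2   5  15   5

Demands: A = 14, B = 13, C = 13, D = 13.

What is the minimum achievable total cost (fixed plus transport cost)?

Open {D-β, D-δ}: assign each demand point to its cheapest open site.
  A→D-δ 14×2=28, B→D-δ 13×5=65, C→D-β 13×3=39, D→D-β 13×3=39
  transport cost 171, fixed 67 → total 238.
Compare {D-α, D-β, D-δ}: transport cost 171 + fixed 84 = 255.
Compare {D-β, D-γ, D-δ}: transport cost 171 + fixed 87 = 258.
Compare {D-α, D-β, D-γ, D-δ}: transport cost 171 + fixed 104 = 275.
All other subsets cost ≥ 255. Minimum total cost: 238.

238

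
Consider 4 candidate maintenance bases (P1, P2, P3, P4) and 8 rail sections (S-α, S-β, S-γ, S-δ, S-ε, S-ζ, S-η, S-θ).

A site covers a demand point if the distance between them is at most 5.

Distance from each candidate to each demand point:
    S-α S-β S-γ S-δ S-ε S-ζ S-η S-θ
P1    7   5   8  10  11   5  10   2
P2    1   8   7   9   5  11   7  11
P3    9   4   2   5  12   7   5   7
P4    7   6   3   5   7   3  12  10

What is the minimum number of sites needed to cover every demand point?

3

Coverage sets (demand points within 5 of each site):
  P1: {S-β, S-ζ, S-θ}
  P2: {S-α, S-ε}
  P3: {S-β, S-γ, S-δ, S-η}
  P4: {S-γ, S-δ, S-ζ}
No 2 sites suffice: every size-2 union leaves at least one demand point uncovered.
But {P1, P2, P3} covers everything, so the minimum is 3.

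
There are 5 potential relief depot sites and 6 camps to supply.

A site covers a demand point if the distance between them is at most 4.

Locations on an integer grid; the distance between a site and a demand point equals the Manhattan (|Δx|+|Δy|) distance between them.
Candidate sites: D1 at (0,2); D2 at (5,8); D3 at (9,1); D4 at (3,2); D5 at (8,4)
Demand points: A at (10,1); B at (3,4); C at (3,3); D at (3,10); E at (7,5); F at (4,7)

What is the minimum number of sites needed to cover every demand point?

Coverage sets (demand points within 4 of each site):
  D1: {C}
  D2: {D, F}
  D3: {A}
  D4: {B, C}
  D5: {E}
No 3 sites suffice: every size-3 union leaves at least one demand point uncovered.
But {D2, D3, D4, D5} covers everything, so the minimum is 4.

4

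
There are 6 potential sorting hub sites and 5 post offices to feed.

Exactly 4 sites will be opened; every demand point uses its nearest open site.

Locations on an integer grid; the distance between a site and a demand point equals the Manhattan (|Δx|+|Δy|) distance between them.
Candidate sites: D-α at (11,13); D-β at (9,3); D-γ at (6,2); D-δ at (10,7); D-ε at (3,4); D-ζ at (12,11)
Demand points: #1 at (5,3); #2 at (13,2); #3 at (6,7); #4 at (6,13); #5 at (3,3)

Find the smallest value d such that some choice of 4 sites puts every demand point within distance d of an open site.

5

Open {D-α, D-β, D-γ, D-δ}.
  Farthest demand point is #2 at distance 5 (to D-β); all others are ≤ 5.
With {D-α, D-β, D-γ, D-ε} the worst case is 5.
With {D-α, D-β, D-γ, D-ζ} the worst case is 5.
No size-4 selection achieves below 5.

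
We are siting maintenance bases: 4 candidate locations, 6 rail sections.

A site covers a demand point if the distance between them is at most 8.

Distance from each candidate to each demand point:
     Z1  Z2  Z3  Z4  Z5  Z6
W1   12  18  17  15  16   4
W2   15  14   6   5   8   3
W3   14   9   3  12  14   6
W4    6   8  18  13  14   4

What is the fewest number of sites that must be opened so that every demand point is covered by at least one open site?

2

Coverage sets (demand points within 8 of each site):
  W1: {Z6}
  W2: {Z3, Z4, Z5, Z6}
  W3: {Z3, Z6}
  W4: {Z1, Z2, Z6}
No single site covers all 6 demand points.
But {W2, W4} covers everything, so the minimum is 2.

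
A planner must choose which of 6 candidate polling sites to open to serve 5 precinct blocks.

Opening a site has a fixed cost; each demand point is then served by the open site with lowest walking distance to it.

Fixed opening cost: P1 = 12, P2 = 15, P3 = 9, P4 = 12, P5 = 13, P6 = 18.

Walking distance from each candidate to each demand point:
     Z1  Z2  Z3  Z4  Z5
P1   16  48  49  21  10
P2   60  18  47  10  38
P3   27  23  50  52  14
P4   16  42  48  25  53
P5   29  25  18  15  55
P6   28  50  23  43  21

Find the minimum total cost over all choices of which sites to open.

109

Open {P1, P5}: assign each demand point to its cheapest open site.
  Z1→P1 16, Z2→P5 25, Z3→P5 18, Z4→P5 15, Z5→P1 10
  walking distance 84, fixed 25 → total 109.
Compare {P1, P2, P5}: walking distance 72 + fixed 40 = 112.
Compare {P1, P3, P5}: walking distance 82 + fixed 34 = 116.
Compare {P3, P5}: walking distance 97 + fixed 22 = 119.
All other subsets cost ≥ 112. Minimum total cost: 109.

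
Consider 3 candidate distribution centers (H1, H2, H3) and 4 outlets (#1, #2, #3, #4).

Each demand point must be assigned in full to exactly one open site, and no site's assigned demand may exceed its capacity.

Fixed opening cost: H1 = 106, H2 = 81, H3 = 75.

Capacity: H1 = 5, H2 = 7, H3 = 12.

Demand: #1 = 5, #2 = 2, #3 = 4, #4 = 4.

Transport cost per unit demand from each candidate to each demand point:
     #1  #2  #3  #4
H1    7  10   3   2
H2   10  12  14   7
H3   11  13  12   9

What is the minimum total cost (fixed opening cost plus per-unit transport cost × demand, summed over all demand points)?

Open {H1, H3}; cheapest assignment that respects the capacities:
  H1 (cap 5, load 4): #3 — cost 4×3 = 12
  H3 (cap 12, load 11): #1, #2, #4 — cost 5×11 + 2×13 + 4×9 = 117
  Shipping 129, fixed 181 → total 310.
  Any other capacity-feasible assignment to {H1, H3} ships for at least 129.
Compare {H2, H3}: its best feasible assignment gives total 311.
Compare {H1, H2, H3}: its best feasible assignment gives total 381.
Every other set of open sites that can feasibly serve all demand totals ≥ 311 even under its best assignment. Minimum: 310.

310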